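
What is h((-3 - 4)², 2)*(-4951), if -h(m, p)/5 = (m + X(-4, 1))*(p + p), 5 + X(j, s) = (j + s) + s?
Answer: 4158840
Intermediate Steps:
X(j, s) = -5 + j + 2*s (X(j, s) = -5 + ((j + s) + s) = -5 + (j + 2*s) = -5 + j + 2*s)
h(m, p) = -10*p*(-7 + m) (h(m, p) = -5*(m + (-5 - 4 + 2*1))*(p + p) = -5*(m + (-5 - 4 + 2))*2*p = -5*(m - 7)*2*p = -5*(-7 + m)*2*p = -10*p*(-7 + m))
h((-3 - 4)², 2)*(-4951) = (10*2*(7 - (-3 - 4)²))*(-4951) = (10*2*(7 - 1*(-7)²))*(-4951) = (10*2*(7 - 1*49))*(-4951) = (10*2*(7 - 49))*(-4951) = (10*2*(-42))*(-4951) = -840*(-4951) = 4158840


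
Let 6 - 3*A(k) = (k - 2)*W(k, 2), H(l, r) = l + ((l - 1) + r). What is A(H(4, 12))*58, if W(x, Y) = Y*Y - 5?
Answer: 1334/3 ≈ 444.67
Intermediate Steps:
H(l, r) = -1 + r + 2*l (H(l, r) = l + ((-1 + l) + r) = l + (-1 + l + r) = -1 + r + 2*l)
W(x, Y) = -5 + Y² (W(x, Y) = Y² - 5 = -5 + Y²)
A(k) = 4/3 + k/3 (A(k) = 2 - (k - 2)*(-5 + 2²)/3 = 2 - (-2 + k)*(-5 + 4)/3 = 2 - (-2 + k)*(-1)/3 = 2 - (2 - k)/3 = 2 + (-⅔ + k/3) = 4/3 + k/3)
A(H(4, 12))*58 = (4/3 + (-1 + 12 + 2*4)/3)*58 = (4/3 + (-1 + 12 + 8)/3)*58 = (4/3 + (⅓)*19)*58 = (4/3 + 19/3)*58 = (23/3)*58 = 1334/3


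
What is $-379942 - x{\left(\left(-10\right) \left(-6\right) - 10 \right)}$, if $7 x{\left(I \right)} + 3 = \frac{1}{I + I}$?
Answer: $- \frac{265959101}{700} \approx -3.7994 \cdot 10^{5}$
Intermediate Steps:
$x{\left(I \right)} = - \frac{3}{7} + \frac{1}{14 I}$ ($x{\left(I \right)} = - \frac{3}{7} + \frac{1}{7 \left(I + I\right)} = - \frac{3}{7} + \frac{1}{7 \cdot 2 I} = - \frac{3}{7} + \frac{\frac{1}{2} \frac{1}{I}}{7} = - \frac{3}{7} + \frac{1}{14 I}$)
$-379942 - x{\left(\left(-10\right) \left(-6\right) - 10 \right)} = -379942 - \frac{1 - 6 \left(\left(-10\right) \left(-6\right) - 10\right)}{14 \left(\left(-10\right) \left(-6\right) - 10\right)} = -379942 - \frac{1 - 6 \left(60 - 10\right)}{14 \left(60 - 10\right)} = -379942 - \frac{1 - 300}{14 \cdot 50} = -379942 - \frac{1}{14} \cdot \frac{1}{50} \left(1 - 300\right) = -379942 - \frac{1}{14} \cdot \frac{1}{50} \left(-299\right) = -379942 - - \frac{299}{700} = -379942 + \frac{299}{700} = - \frac{265959101}{700}$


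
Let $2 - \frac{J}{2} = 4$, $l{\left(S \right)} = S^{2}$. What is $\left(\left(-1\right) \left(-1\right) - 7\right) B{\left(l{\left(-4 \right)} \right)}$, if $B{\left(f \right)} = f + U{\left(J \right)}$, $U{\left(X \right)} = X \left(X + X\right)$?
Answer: $-288$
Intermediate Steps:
$J = -4$ ($J = 4 - 8 = -4$)
$U{\left(X \right)} = 2 X^{2}$ ($U{\left(X \right)} = X 2 X = 2 X^{2}$)
$B{\left(f \right)} = 32 + f$ ($B{\left(f \right)} = f + 2 \left(-4\right)^{2} = f + 2 \cdot 16 = f + 32 = 32 + f$)
$\left(\left(-1\right) \left(-1\right) - 7\right) B{\left(l{\left(-4 \right)} \right)} = \left(\left(-1\right) \left(-1\right) - 7\right) \left(32 + \left(-4\right)^{2}\right) = \left(1 - 7\right) \left(32 + 16\right) = \left(-6\right) 48 = -288$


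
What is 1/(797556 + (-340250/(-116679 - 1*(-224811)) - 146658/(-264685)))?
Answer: 14310459210/11413355505366563 ≈ 1.2538e-6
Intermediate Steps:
1/(797556 + (-340250/(-116679 - 1*(-224811)) - 146658/(-264685))) = 1/(797556 + (-340250/(-116679 + 224811) - 146658*(-1/264685))) = 1/(797556 + (-340250/108132 + 146658/264685)) = 1/(797556 + (-340250*1/108132 + 146658/264685)) = 1/(797556 + (-170125/54066 + 146658/264685)) = 1/(797556 - 37100324197/14310459210) = 1/(11413355505366563/14310459210) = 14310459210/11413355505366563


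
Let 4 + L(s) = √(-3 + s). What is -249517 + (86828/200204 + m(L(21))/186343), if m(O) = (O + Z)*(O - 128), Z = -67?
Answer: -2327154084686490/9326653493 - 609*√2/186343 ≈ -2.4952e+5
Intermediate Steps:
L(s) = -4 + √(-3 + s)
m(O) = (-128 + O)*(-67 + O) (m(O) = (O - 67)*(O - 128) = (-67 + O)*(-128 + O) = (-128 + O)*(-67 + O))
-249517 + (86828/200204 + m(L(21))/186343) = -249517 + (86828/200204 + (8576 + (-4 + √(-3 + 21))² - 195*(-4 + √(-3 + 21)))/186343) = -249517 + (86828*(1/200204) + (8576 + (-4 + √18)² - 195*(-4 + √18))*(1/186343)) = -249517 + (21707/50051 + (8576 + (-4 + 3*√2)² - 195*(-4 + 3*√2))*(1/186343)) = -249517 + (21707/50051 + (8576 + (-4 + 3*√2)² + (780 - 585*√2))*(1/186343)) = -249517 + (21707/50051 + (9356 + (-4 + 3*√2)² - 585*√2)*(1/186343)) = -249517 + (21707/50051 + (9356/186343 - 585*√2/186343 + (-4 + 3*√2)²/186343)) = -249517 + (4513224657/9326653493 - 585*√2/186343 + (-4 + 3*√2)²/186343) = -2327154086388224/9326653493 - 585*√2/186343 + (-4 + 3*√2)²/186343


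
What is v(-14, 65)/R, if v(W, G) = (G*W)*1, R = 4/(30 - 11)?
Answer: -8645/2 ≈ -4322.5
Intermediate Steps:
R = 4/19 ≈ 0.21053
v(W, G) = G*W
v(-14, 65)/R = (65*(-14))/(4/19) = -910*19/4 = -8645/2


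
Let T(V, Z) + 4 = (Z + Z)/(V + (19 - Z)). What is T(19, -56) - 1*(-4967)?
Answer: 233205/47 ≈ 4961.8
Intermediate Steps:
T(V, Z) = -4 + 2*Z/(19 + V - Z) (T(V, Z) = -4 + (Z + Z)/(V + (19 - Z)) = -4 + (2*Z)/(19 + V - Z) = -4 + 2*Z/(19 + V - Z))
T(19, -56) - 1*(-4967) = 2*(-38 - 2*19 + 3*(-56))/(19 + 19 - 1*(-56)) - 1*(-4967) = 2*(-38 - 38 - 168)/(19 + 19 + 56) + 4967 = 2*(-244)/94 + 4967 = 2*(1/94)*(-244) + 4967 = -244/47 + 4967 = 233205/47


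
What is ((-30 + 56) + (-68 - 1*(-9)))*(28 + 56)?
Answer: -2772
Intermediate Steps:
((-30 + 56) + (-68 - 1*(-9)))*(28 + 56) = (26 + (-68 + 9))*84 = (26 - 59)*84 = -33*84 = -2772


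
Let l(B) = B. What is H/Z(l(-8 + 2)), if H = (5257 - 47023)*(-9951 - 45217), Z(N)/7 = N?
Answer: -384024448/7 ≈ -5.4861e+7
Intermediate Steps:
Z(N) = 7*N
H = 2304146688 (H = -41766*(-55168) = 2304146688)
H/Z(l(-8 + 2)) = 2304146688/((7*(-8 + 2))) = 2304146688/((7*(-6))) = 2304146688/(-42) = 2304146688*(-1/42) = -384024448/7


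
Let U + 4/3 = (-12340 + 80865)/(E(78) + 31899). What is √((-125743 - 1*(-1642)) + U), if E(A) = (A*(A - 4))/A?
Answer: 2*I*√285444540049746/95919 ≈ 352.28*I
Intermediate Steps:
E(A) = -4 + A (E(A) = (A*(-4 + A))/A = -4 + A)
U = 77683/95919 (U = -4/3 + (-12340 + 80865)/((-4 + 78) + 31899) = -4/3 + 68525/(74 + 31899) = -4/3 + 68525/31973 = 77683/95919 ≈ 0.80988)
√((-125743 - 1*(-1642)) + U) = √((-125743 - 1*(-1642)) + 77683/95919) = √((-125743 + 1642) + 77683/95919) = √(-124101 + 77683/95919) = √(-11903566136/95919) = 2*I*√285444540049746/95919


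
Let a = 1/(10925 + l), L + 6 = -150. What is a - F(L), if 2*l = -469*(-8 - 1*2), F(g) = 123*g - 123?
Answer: 256256971/13270 ≈ 19311.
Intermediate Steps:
L = -156 (L = -6 - 150 = -156)
F(g) = -123 + 123*g
l = 2345 (l = (-469*(-8 - 1*2))/2 = (-469*(-8 - 2))/2 = (-469*(-10))/2 = (½)*4690 = 2345)
a = 1/13270 (a = 1/(10925 + 2345) = 1/13270 ≈ 7.5358e-5)
a - F(L) = 1/13270 - (-123 + 123*(-156)) = 1/13270 - (-123 - 19188) = 1/13270 - 1*(-19311) = 1/13270 + 19311 = 256256971/13270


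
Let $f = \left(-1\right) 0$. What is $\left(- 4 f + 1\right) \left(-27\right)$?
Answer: $-27$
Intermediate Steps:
$f = 0$
$\left(- 4 f + 1\right) \left(-27\right) = \left(\left(-4\right) 0 + 1\right) \left(-27\right) = \left(0 + 1\right) \left(-27\right) = 1 \left(-27\right) = -27$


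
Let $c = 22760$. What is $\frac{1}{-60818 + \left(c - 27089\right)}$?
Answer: $- \frac{1}{65147} \approx -1.535 \cdot 10^{-5}$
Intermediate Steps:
$\frac{1}{-60818 + \left(c - 27089\right)} = \frac{1}{-60818 + \left(22760 - 27089\right)} = \frac{1}{-60818 - 4329} = \frac{1}{-65147} = - \frac{1}{65147}$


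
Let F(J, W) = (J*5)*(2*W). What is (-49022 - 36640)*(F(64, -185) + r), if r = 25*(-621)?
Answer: 11472283350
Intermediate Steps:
r = -15525
F(J, W) = 10*J*W (F(J, W) = (5*J)*(2*W) = 10*J*W)
(-49022 - 36640)*(F(64, -185) + r) = (-49022 - 36640)*(10*64*(-185) - 15525) = -85662*(-118400 - 15525) = -85662*(-133925) = 11472283350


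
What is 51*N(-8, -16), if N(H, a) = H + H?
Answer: -816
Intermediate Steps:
N(H, a) = 2*H
51*N(-8, -16) = 51*(2*(-8)) = 51*(-16) = -816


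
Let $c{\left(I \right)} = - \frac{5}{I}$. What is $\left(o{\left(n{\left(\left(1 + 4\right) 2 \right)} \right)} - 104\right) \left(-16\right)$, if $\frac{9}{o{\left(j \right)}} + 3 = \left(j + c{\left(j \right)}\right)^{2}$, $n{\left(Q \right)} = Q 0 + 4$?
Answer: $\frac{119168}{73} \approx 1632.4$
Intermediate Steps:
$n{\left(Q \right)} = 4$ ($n{\left(Q \right)} = 0 + 4 = 4$)
$o{\left(j \right)} = \frac{9}{-3 + \left(j - \frac{5}{j}\right)^{2}}$
$\left(o{\left(n{\left(\left(1 + 4\right) 2 \right)} \right)} - 104\right) \left(-16\right) = \left(\frac{9 \cdot 4^{2}}{25 + 4^{4} - 13 \cdot 4^{2}} - 104\right) \left(-16\right) = \left(9 \cdot 16 \frac{1}{25 + 256 - 208} - 104\right) \left(-16\right) = \left(9 \cdot 16 \cdot \frac{1}{73} - 104\right) \left(-16\right) = \left(\frac{144}{73} - 104\right) \left(-16\right) = \left(- \frac{7448}{73}\right) \left(-16\right) = \frac{119168}{73}$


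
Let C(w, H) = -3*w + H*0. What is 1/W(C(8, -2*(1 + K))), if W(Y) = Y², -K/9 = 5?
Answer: 1/576 ≈ 0.0017361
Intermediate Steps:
K = -45 (K = -9*5 = -45)
C(w, H) = -3*w (C(w, H) = -3*w + 0 = -3*w)
1/W(C(8, -2*(1 + K))) = 1/((-3*8)²) = 1/((-24)²) = 1/576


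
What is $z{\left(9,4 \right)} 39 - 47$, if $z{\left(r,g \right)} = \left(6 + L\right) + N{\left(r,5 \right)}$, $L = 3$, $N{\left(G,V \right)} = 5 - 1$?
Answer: $460$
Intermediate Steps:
$N{\left(G,V \right)} = 4$ ($N{\left(G,V \right)} = 5 - 1 = 4$)
$z{\left(r,g \right)} = 13$ ($z{\left(r,g \right)} = \left(6 + 3\right) + 4 = 9 + 4 = 13$)
$z{\left(9,4 \right)} 39 - 47 = 13 \cdot 39 - 47 = 507 - 47 = 460$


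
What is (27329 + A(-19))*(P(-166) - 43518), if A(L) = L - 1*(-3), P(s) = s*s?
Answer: -435970106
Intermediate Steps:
P(s) = s²
A(L) = 3 + L (A(L) = L + 3 = 3 + L)
(27329 + A(-19))*(P(-166) - 43518) = (27329 + (3 - 19))*((-166)² - 43518) = (27329 - 16)*(27556 - 43518) = 27313*(-15962) = -435970106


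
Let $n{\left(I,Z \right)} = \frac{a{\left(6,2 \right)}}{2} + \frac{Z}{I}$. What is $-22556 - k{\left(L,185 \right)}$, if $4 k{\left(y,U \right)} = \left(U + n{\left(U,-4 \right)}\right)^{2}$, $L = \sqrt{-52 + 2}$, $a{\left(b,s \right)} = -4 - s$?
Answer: $- \frac{1055328989}{34225} \approx -30835.0$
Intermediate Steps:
$L = 5 i \sqrt{2}$ ($L = \sqrt{-50} = 5 i \sqrt{2} \approx 7.0711 i$)
$n{\left(I,Z \right)} = -3 + \frac{Z}{I}$ ($n{\left(I,Z \right)} = \frac{-4 - 2}{2} + \frac{Z}{I} = \left(-4 - 2\right) \frac{1}{2} + \frac{Z}{I} = \left(-6\right) \frac{1}{2} + \frac{Z}{I} = -3 + \frac{Z}{I}$)
$k{\left(y,U \right)} = \frac{\left(-3 + U - \frac{4}{U}\right)^{2}}{4}$ ($k{\left(y,U \right)} = \frac{\left(U - \left(3 + \frac{4}{U}\right)\right)^{2}}{4} = \frac{\left(-3 + U - \frac{4}{U}\right)^{2}}{4}$)
$-22556 - k{\left(L,185 \right)} = -22556 - \frac{\left(4 + 185 \left(3 - 185\right)\right)^{2}}{4 \cdot 34225} = -22556 - \frac{1}{4} \cdot \frac{1}{34225} \left(4 + 185 \left(3 - 185\right)\right)^{2} = -22556 - \frac{1}{4} \cdot \frac{1}{34225} \left(4 + 185 \left(-182\right)\right)^{2} = -22556 - \frac{1}{4} \cdot \frac{1}{34225} \left(4 - 33670\right)^{2} = -22556 - \frac{1}{4} \cdot \frac{1}{34225} \left(-33666\right)^{2} = -22556 - \frac{1}{4} \cdot \frac{1}{34225} \cdot 1133399556 = -22556 - \frac{283349889}{34225} = - \frac{1055328989}{34225}$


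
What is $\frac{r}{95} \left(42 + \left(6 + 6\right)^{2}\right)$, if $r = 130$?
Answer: $\frac{4836}{19} \approx 254.53$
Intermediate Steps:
$\frac{r}{95} \left(42 + \left(6 + 6\right)^{2}\right) = \frac{130}{95} \left(42 + \left(6 + 6\right)^{2}\right) = 130 \cdot \frac{1}{95} \left(42 + 12^{2}\right) = \frac{26 \left(42 + 144\right)}{19} = \frac{26}{19} \cdot 186 = \frac{4836}{19}$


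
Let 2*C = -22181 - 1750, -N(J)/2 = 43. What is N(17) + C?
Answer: -24103/2 ≈ -12052.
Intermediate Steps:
N(J) = -86 (N(J) = -2*43 = -86)
C = -23931/2 (C = (-22181 - 1750)/2 = (½)*(-23931) = -23931/2 ≈ -11966.)
N(17) + C = -86 - 23931/2 = -24103/2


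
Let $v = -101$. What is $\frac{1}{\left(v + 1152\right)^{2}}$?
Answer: $\frac{1}{1104601} \approx 9.053 \cdot 10^{-7}$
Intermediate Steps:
$\frac{1}{\left(v + 1152\right)^{2}} = \frac{1}{\left(-101 + 1152\right)^{2}} = \frac{1}{1051^{2}} = \frac{1}{1104601}$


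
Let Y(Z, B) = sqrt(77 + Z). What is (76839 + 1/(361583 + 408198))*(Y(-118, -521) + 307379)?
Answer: 18181222641476540/769781 + 59149202260*I*sqrt(41)/769781 ≈ 2.3619e+10 + 4.9201e+5*I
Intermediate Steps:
(76839 + 1/(361583 + 408198))*(Y(-118, -521) + 307379) = (76839 + 1/(361583 + 408198))*(sqrt(77 - 118) + 307379) = (76839 + 1/769781)*(sqrt(-41) + 307379) = (76839 + 1/769781)*(I*sqrt(41) + 307379) = 59149202260*(307379 + I*sqrt(41))/769781 = 18181222641476540/769781 + 59149202260*I*sqrt(41)/769781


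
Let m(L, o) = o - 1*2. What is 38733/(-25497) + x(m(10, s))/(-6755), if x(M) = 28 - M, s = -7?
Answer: -87528268/57410745 ≈ -1.5246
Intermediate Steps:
m(L, o) = -2 + o (m(L, o) = o - 2 = -2 + o)
38733/(-25497) + x(m(10, s))/(-6755) = 38733/(-25497) + (28 - (-2 - 7))/(-6755) = 38733*(-1/25497) + (28 - 1*(-9))*(-1/6755) = -12911/8499 + (28 + 9)*(-1/6755) = -12911/8499 + 37*(-1/6755) = -12911/8499 - 37/6755 = -87528268/57410745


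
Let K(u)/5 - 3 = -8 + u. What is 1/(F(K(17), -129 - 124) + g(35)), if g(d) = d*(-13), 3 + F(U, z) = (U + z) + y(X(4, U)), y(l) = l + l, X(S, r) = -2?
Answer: -1/655 ≈ -0.0015267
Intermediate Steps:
K(u) = -25 + 5*u (K(u) = 15 + 5*(-8 + u) = 15 + (-40 + 5*u) = -25 + 5*u)
y(l) = 2*l
F(U, z) = -7 + U + z (F(U, z) = -3 + ((U + z) + 2*(-2)) = -3 + ((U + z) - 4) = -3 + (-4 + U + z) = -7 + U + z)
g(d) = -13*d
1/(F(K(17), -129 - 124) + g(35)) = 1/((-7 + (-25 + 5*17) + (-129 - 124)) - 13*35) = 1/((-7 + (-25 + 85) - 253) - 455) = 1/((-7 + 60 - 253) - 455) = 1/(-200 - 455) = 1/(-655) = -1/655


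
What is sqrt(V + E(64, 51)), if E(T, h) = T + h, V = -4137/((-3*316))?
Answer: 3*sqrt(331089)/158 ≈ 10.925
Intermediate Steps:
V = 1379/316 (V = -4137/(-948) = -4137*(-1/948) = 1379/316 ≈ 4.3639)
sqrt(V + E(64, 51)) = sqrt(1379/316 + (64 + 51)) = sqrt(1379/316 + 115) = sqrt(37719/316) = 3*sqrt(331089)/158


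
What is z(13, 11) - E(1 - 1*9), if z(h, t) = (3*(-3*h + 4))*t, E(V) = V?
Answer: -1147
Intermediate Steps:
z(h, t) = t*(12 - 9*h) (z(h, t) = (3*(4 - 3*h))*t = (12 - 9*h)*t = t*(12 - 9*h))
z(13, 11) - E(1 - 1*9) = 3*11*(4 - 3*13) - (1 - 1*9) = 3*11*(4 - 39) - (1 - 9) = 3*11*(-35) - 1*(-8) = -1155 + 8 = -1147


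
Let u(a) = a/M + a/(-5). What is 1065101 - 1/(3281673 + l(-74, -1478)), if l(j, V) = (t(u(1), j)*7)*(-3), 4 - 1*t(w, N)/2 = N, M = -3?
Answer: 3491823923096/3278397 ≈ 1.0651e+6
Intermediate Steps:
u(a) = -8*a/15 (u(a) = a/(-3) + a/(-5) = a*(-1/3) + a*(-1/5) = -a/3 - a/5 = -8*a/15)
t(w, N) = 8 - 2*N
l(j, V) = -168 + 42*j (l(j, V) = ((8 - 2*j)*7)*(-3) = (56 - 14*j)*(-3) = -168 + 42*j)
1065101 - 1/(3281673 + l(-74, -1478)) = 1065101 - 1/(3281673 + (-168 + 42*(-74))) = 1065101 - 1/(3281673 + (-168 - 3108)) = 1065101 - 1/(3281673 - 3276) = 1065101 - 1/3278397 = 3491823923096/3278397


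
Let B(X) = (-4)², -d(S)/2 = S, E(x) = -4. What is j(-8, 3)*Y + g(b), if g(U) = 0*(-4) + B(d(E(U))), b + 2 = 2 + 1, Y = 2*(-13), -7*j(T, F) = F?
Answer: 190/7 ≈ 27.143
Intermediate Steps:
j(T, F) = -F/7
Y = -26
d(S) = -2*S
B(X) = 16
b = 1 (b = -2 + (2 + 1) = -2 + 3 = 1)
g(U) = 16 (g(U) = 0*(-4) + 16 = 0 + 16 = 16)
j(-8, 3)*Y + g(b) = -⅐*3*(-26) + 16 = -3/7*(-26) + 16 = 78/7 + 16 = 190/7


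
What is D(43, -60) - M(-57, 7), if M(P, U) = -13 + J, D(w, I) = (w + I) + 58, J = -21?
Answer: 75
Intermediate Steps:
D(w, I) = 58 + I + w (D(w, I) = (I + w) + 58 = 58 + I + w)
M(P, U) = -34 (M(P, U) = -13 - 21 = -34)
D(43, -60) - M(-57, 7) = (58 - 60 + 43) - 1*(-34) = 41 + 34 = 75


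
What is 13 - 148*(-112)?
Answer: 16589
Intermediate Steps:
13 - 148*(-112) = 13 + 16576 = 16589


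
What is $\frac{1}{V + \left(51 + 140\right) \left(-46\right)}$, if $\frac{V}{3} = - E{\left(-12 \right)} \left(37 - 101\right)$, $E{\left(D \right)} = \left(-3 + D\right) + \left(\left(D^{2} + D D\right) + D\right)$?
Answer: $\frac{1}{41326} \approx 2.4198 \cdot 10^{-5}$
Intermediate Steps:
$E{\left(D \right)} = -3 + 2 D + 2 D^{2}$ ($E{\left(D \right)} = \left(-3 + D\right) + \left(\left(D^{2} + D^{2}\right) + D\right) = \left(-3 + D\right) + \left(2 D^{2} + D\right) = \left(-3 + D\right) + \left(D + 2 D^{2}\right) = -3 + 2 D + 2 D^{2}$)
$V = 50112$ ($V = 3 \left(- \left(-3 + 2 \left(-12\right) + 2 \left(-12\right)^{2}\right) \left(37 - 101\right)\right) = 3 \left(- \left(-3 - 24 + 2 \cdot 144\right) \left(-64\right)\right) = 3 \left(- \left(-3 - 24 + 288\right) \left(-64\right)\right) = 3 \left(- 261 \left(-64\right)\right) = 3 \left(\left(-1\right) \left(-16704\right)\right) = 3 \cdot 16704 = 50112$)
$\frac{1}{V + \left(51 + 140\right) \left(-46\right)} = \frac{1}{50112 + \left(51 + 140\right) \left(-46\right)} = \frac{1}{50112 + 191 \left(-46\right)} = \frac{1}{50112 - 8786} = \frac{1}{41326}$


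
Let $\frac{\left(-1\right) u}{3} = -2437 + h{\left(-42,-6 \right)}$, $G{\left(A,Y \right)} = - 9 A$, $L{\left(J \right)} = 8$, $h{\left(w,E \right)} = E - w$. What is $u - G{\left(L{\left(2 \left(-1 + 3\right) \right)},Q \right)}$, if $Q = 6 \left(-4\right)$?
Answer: $7275$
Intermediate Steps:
$Q = -24$
$u = 7203$ ($u = - 3 \left(-2437 - -36\right) = - 3 \left(-2437 + \left(-6 + 42\right)\right) = - 3 \left(-2437 + 36\right) = \left(-3\right) \left(-2401\right) = 7203$)
$u - G{\left(L{\left(2 \left(-1 + 3\right) \right)},Q \right)} = 7203 - \left(-9\right) 8 = 7203 - -72 = 7203 + 72 = 7275$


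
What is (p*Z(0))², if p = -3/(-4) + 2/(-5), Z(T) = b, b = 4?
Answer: 49/25 ≈ 1.9600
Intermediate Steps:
Z(T) = 4
p = 7/20 (p = -3*(-¼) + 2*(-⅕) = ¾ - ⅖ = 7/20 ≈ 0.35000)
(p*Z(0))² = ((7/20)*4)² = (7/5)² = 49/25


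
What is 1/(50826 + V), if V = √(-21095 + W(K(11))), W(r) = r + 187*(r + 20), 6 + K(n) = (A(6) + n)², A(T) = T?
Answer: 50826/2583246427 - √35849/2583246427 ≈ 1.9602e-5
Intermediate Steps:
K(n) = -6 + (6 + n)²
W(r) = 3740 + 188*r (W(r) = r + 187*(20 + r) = r + (3740 + 187*r) = 3740 + 188*r)
V = √35849 (V = √(-21095 + (3740 + 188*(-6 + (6 + 11)²))) = √(-21095 + (3740 + 188*(-6 + 17²))) = √(-21095 + (3740 + 188*(-6 + 289))) = √(-21095 + (3740 + 188*283)) = √(-21095 + (3740 + 53204)) = √(-21095 + 56944) = √35849 ≈ 189.34)
1/(50826 + V) = 1/(50826 + √35849)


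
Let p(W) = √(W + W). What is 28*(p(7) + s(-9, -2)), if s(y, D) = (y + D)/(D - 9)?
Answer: 28 + 28*√14 ≈ 132.77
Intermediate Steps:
p(W) = √2*√W (p(W) = √(2*W) = √2*√W)
s(y, D) = (D + y)/(-9 + D)
28*(p(7) + s(-9, -2)) = 28*(√2*√7 + (-2 - 9)/(-9 - 2)) = 28*(√14 - 11/(-11)) = 28*(√14 - 1/11*(-11)) = 28*(√14 + 1) = 28*(1 + √14) = 28 + 28*√14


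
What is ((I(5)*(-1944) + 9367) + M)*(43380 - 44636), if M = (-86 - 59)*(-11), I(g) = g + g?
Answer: 10648368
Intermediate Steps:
I(g) = 2*g
M = 1595 (M = -145*(-11) = 1595)
((I(5)*(-1944) + 9367) + M)*(43380 - 44636) = (((2*5)*(-1944) + 9367) + 1595)*(43380 - 44636) = ((10*(-1944) + 9367) + 1595)*(-1256) = ((-19440 + 9367) + 1595)*(-1256) = (-10073 + 1595)*(-1256) = -8478*(-1256) = 10648368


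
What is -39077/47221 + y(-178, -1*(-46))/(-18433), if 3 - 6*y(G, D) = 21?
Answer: -720164678/870424693 ≈ -0.82737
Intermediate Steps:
y(G, D) = -3 (y(G, D) = ½ - ⅙*21 = ½ - 7/2 = -3)
-39077/47221 + y(-178, -1*(-46))/(-18433) = -39077/47221 - 3/(-18433) = -39077*1/47221 - 3*(-1/18433) = -39077/47221 + 3/18433 = -720164678/870424693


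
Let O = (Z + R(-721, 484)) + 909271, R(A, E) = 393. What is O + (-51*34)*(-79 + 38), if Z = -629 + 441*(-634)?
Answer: 700535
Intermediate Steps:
Z = -280223 (Z = -629 - 279594 = -280223)
O = 629441 (O = (-280223 + 393) + 909271 = -279830 + 909271 = 629441)
O + (-51*34)*(-79 + 38) = 629441 + (-51*34)*(-79 + 38) = 629441 - 1734*(-41) = 629441 + 71094 = 700535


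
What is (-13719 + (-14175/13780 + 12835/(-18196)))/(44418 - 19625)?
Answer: -86008723183/155415465946 ≈ -0.55341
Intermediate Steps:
(-13719 + (-14175/13780 + 12835/(-18196)))/(44418 - 19625) = (-13719 + (-14175*1/13780 + 12835*(-1/18196)))/24793 = (-13719 + (-2835/2756 - 12835/18196))*(1/24793) = (-13719 - 10869865/6268522)*(1/24793) = -86008723183/6268522*1/24793 = -86008723183/155415465946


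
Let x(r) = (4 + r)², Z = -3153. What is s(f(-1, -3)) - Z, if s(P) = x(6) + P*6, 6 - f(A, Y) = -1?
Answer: 3295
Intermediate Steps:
f(A, Y) = 7 (f(A, Y) = 6 - 1*(-1) = 6 + 1 = 7)
s(P) = 100 + 6*P (s(P) = (4 + 6)² + P*6 = 10² + 6*P = 100 + 6*P)
s(f(-1, -3)) - Z = (100 + 6*7) - 1*(-3153) = (100 + 42) + 3153 = 142 + 3153 = 3295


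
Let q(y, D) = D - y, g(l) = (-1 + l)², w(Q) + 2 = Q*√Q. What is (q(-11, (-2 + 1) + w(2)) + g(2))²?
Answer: 89 + 36*√2 ≈ 139.91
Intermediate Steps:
w(Q) = -2 + Q^(3/2) (w(Q) = -2 + Q*√Q = -2 + Q^(3/2))
(q(-11, (-2 + 1) + w(2)) + g(2))² = ((((-2 + 1) + (-2 + 2^(3/2))) - 1*(-11)) + (-1 + 2)²)² = (((-1 + (-2 + 2*√2)) + 11) + 1²)² = (((-3 + 2*√2) + 11) + 1)² = ((8 + 2*√2) + 1)² = (9 + 2*√2)²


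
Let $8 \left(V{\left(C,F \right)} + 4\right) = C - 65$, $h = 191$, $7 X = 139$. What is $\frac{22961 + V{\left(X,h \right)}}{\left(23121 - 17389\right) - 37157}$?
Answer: $- \frac{321319}{439950} \approx -0.73035$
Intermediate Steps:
$X = \frac{139}{7}$ ($X = \frac{1}{7} \cdot 139 = \frac{139}{7} \approx 19.857$)
$V{\left(C,F \right)} = - \frac{97}{8} + \frac{C}{8}$ ($V{\left(C,F \right)} = -4 + \frac{C - 65}{8} = -4 + \frac{-65 + C}{8} = -4 + \left(- \frac{65}{8} + \frac{C}{8}\right) = - \frac{97}{8} + \frac{C}{8}$)
$\frac{22961 + V{\left(X,h \right)}}{\left(23121 - 17389\right) - 37157} = \frac{22961 + \left(- \frac{97}{8} + \frac{1}{8} \cdot \frac{139}{7}\right)}{\left(23121 - 17389\right) - 37157} = \frac{22961 + \left(- \frac{97}{8} + \frac{139}{56}\right)}{5732 - 37157} = \frac{22961 - \frac{135}{14}}{-31425} = \frac{321319}{14} \left(- \frac{1}{31425}\right) = - \frac{321319}{439950}$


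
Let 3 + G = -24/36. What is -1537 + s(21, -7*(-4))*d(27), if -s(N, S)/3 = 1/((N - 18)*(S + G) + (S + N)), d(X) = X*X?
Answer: -189701/122 ≈ -1554.9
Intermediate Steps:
d(X) = X²
G = -11/3 (G = -3 - 24/36 = -3 - 24*1/36 = -3 - ⅔ = -11/3 ≈ -3.6667)
s(N, S) = -3/(N + S + (-18 + N)*(-11/3 + S)) (s(N, S) = -3/((N - 18)*(S - 11/3) + (S + N)) = -3/((-18 + N)*(-11/3 + S) + (N + S)) = -3/(N + S + (-18 + N)*(-11/3 + S)))
-1537 + s(21, -7*(-4))*d(27) = -1537 - 9/(198 - (-357)*(-4) - 8*21 + 3*21*(-7*(-4)))*27² = -1537 - 9/(198 - 51*28 - 168 + 3*21*28)*729 = -1537 - 9/(198 - 1428 - 168 + 1764)*729 = -1537 - 9/366*729 = -1537 - 9*1/366*729 = -1537 - 3/122*729 = -1537 - 2187/122 = -189701/122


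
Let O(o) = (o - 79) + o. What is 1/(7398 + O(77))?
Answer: 1/7473 ≈ 0.00013381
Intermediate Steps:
O(o) = -79 + 2*o (O(o) = (-79 + o) + o = -79 + 2*o)
1/(7398 + O(77)) = 1/(7398 + (-79 + 2*77)) = 1/(7398 + (-79 + 154)) = 1/(7398 + 75) = 1/7473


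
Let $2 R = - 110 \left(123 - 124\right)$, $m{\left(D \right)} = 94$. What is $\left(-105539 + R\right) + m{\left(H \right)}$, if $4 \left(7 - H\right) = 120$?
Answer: $-105390$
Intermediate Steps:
$H = -23$ ($H = 7 - 30 = -23$)
$R = 55$ ($R = \frac{\left(-110\right) \left(123 - 124\right)}{2} = \frac{\left(-110\right) \left(-1\right)}{2} = \frac{1}{2} \cdot 110 = 55$)
$\left(-105539 + R\right) + m{\left(H \right)} = \left(-105539 + 55\right) + 94 = -105484 + 94 = -105390$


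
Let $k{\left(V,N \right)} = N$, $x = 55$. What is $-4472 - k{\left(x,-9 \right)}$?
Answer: $-4463$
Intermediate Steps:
$-4472 - k{\left(x,-9 \right)} = -4472 - -9 = -4472 + 9 = -4463$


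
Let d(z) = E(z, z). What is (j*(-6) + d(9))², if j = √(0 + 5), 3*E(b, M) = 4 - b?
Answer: 1645/9 + 20*√5 ≈ 227.50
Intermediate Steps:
E(b, M) = 4/3 - b/3 (E(b, M) = (4 - b)/3 = 4/3 - b/3)
j = √5 ≈ 2.2361
d(z) = 4/3 - z/3
(j*(-6) + d(9))² = (√5*(-6) + (4/3 - ⅓*9))² = (-6*√5 + (4/3 - 3))² = (-6*√5 - 5/3)² = (-5/3 - 6*√5)²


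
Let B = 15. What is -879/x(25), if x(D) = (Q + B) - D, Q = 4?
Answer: 293/2 ≈ 146.50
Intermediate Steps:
x(D) = 19 - D (x(D) = (4 + 15) - D = 19 - D)
-879/x(25) = -879/(19 - 1*25) = -879/(19 - 25) = -879/(-6) = -879*(-1/6) = 293/2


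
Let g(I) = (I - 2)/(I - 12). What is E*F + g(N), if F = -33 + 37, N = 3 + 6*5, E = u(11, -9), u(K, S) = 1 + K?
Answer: 1039/21 ≈ 49.476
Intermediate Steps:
E = 12 (E = 1 + 11 = 12)
N = 33 (N = 3 + 30 = 33)
g(I) = (-2 + I)/(-12 + I)
F = 4
E*F + g(N) = 12*4 + (-2 + 33)/(-12 + 33) = 48 + 31/21 = 1039/21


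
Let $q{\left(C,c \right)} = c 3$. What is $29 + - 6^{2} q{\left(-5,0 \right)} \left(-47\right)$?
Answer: $29$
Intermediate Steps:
$q{\left(C,c \right)} = 3 c$
$29 + - 6^{2} q{\left(-5,0 \right)} \left(-47\right) = 29 + - 6^{2} \cdot 3 \cdot 0 \left(-47\right) = 29 + \left(-1\right) 36 \cdot 0 \left(-47\right) = 29 + \left(-36\right) 0 \left(-47\right) = 29 + 0 \left(-47\right) = 29 + 0 = 29$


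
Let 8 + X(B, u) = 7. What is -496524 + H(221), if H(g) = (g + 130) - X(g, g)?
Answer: -496172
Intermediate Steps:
X(B, u) = -1 (X(B, u) = -8 + 7 = -1)
H(g) = 131 + g (H(g) = (g + 130) - 1*(-1) = (130 + g) + 1 = 131 + g)
-496524 + H(221) = -496524 + (131 + 221) = -496524 + 352 = -496172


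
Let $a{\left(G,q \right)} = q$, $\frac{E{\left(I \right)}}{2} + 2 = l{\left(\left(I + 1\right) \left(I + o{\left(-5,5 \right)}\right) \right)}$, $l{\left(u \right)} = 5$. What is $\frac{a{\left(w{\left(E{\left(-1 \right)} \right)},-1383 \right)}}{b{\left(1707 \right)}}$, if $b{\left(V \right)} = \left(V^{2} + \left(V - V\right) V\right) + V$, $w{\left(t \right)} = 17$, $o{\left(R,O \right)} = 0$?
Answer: $- \frac{461}{971852} \approx -0.00047435$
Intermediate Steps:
$E{\left(I \right)} = 6$ ($E{\left(I \right)} = -4 + 2 \cdot 5 = -4 + 10 = 6$)
$b{\left(V \right)} = V + V^{2}$ ($b{\left(V \right)} = \left(V^{2} + 0 V\right) + V = \left(V^{2} + 0\right) + V = V^{2} + V = V + V^{2}$)
$\frac{a{\left(w{\left(E{\left(-1 \right)} \right)},-1383 \right)}}{b{\left(1707 \right)}} = - \frac{1383}{1707 \left(1 + 1707\right)} = - \frac{1383}{1707 \cdot 1708} = - \frac{1383}{2915556} = \left(-1383\right) \frac{1}{2915556} = - \frac{461}{971852}$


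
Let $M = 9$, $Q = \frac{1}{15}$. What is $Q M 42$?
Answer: $\frac{126}{5} \approx 25.2$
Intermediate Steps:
$Q = \frac{1}{15} \approx 0.066667$
$Q M 42 = \frac{1}{15} \cdot 9 \cdot 42 = \frac{3}{5} \cdot 42 = \frac{126}{5}$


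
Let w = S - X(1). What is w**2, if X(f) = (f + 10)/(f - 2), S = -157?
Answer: 21316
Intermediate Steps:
X(f) = (10 + f)/(-2 + f)
w = -146 (w = -157 - (10 + 1)/(-2 + 1) = -157 - 11/(-1) = -157 - (-1)*11 = -157 - 1*(-11) = -157 + 11 = -146)
w**2 = (-146)**2 = 21316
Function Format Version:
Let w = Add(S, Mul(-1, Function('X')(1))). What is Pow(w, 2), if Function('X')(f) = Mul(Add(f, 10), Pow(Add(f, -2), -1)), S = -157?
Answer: 21316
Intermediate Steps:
Function('X')(f) = Mul(Pow(Add(-2, f), -1), Add(10, f)) (Function('X')(f) = Mul(Add(10, f), Pow(Add(-2, f), -1)) = Mul(Pow(Add(-2, f), -1), Add(10, f)))
w = -146 (w = Add(-157, Mul(-1, Mul(Pow(Add(-2, 1), -1), Add(10, 1)))) = Add(-157, Mul(-1, Mul(Pow(-1, -1), 11))) = Add(-157, Mul(-1, Mul(-1, 11))) = Add(-157, Mul(-1, -11)) = Add(-157, 11) = -146)
Pow(w, 2) = Pow(-146, 2) = 21316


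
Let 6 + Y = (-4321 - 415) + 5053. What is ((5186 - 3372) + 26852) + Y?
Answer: 28977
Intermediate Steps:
Y = 311 (Y = -6 + ((-4321 - 415) + 5053) = -6 + (-4736 + 5053) = -6 + 317 = 311)
((5186 - 3372) + 26852) + Y = ((5186 - 3372) + 26852) + 311 = (1814 + 26852) + 311 = 28666 + 311 = 28977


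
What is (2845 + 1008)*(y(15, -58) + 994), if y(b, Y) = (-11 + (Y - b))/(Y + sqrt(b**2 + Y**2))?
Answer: 280983878/75 - 107884*sqrt(3589)/75 ≈ 3.6603e+6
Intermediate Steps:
y(b, Y) = (-11 + Y - b)/(Y + sqrt(Y**2 + b**2))
(2845 + 1008)*(y(15, -58) + 994) = (2845 + 1008)*((-11 - 58 - 1*15)/(-58 + sqrt((-58)**2 + 15**2)) + 994) = 3853*((-11 - 58 - 15)/(-58 + sqrt(3364 + 225)) + 994) = 3853*(-84/(-58 + sqrt(3589)) + 994) = 3853*(994 - 84/(-58 + sqrt(3589))) = 3829882 - 323652/(-58 + sqrt(3589))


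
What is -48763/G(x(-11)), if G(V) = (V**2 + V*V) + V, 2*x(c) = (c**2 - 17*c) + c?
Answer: -4433/4023 ≈ -1.1019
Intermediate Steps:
x(c) = c**2/2 - 8*c (x(c) = ((c**2 - 17*c) + c)/2 = (c**2 - 16*c)/2 = c**2/2 - 8*c)
G(V) = V + 2*V**2 (G(V) = (V**2 + V**2) + V = 2*V**2 + V = V + 2*V**2)
-48763/G(x(-11)) = -48763*(-2/(11*(1 + 2*((1/2)*(-11)*(-16 - 11)))*(-16 - 11))) = -48763*2/(297*(1 + 2*((1/2)*(-11)*(-27)))) = -48763*2/(297*(1 + 2*(297/2))) = -48763*2/(297*(1 + 297)) = -48763/((297/2)*298) = -48763/44253 = -48763*1/44253 = -4433/4023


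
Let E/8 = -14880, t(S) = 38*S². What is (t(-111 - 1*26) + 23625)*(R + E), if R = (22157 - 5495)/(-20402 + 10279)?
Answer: -887943800970954/10123 ≈ -8.7715e+10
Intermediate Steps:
E = -119040 (E = 8*(-14880) = -119040)
R = -16662/10123 (R = 16662/(-10123) = 16662*(-1/10123) = -16662/10123 ≈ -1.6460)
(t(-111 - 1*26) + 23625)*(R + E) = (38*(-111 - 1*26)² + 23625)*(-16662/10123 - 119040) = (38*(-111 - 26)² + 23625)*(-1205058582/10123) = (38*(-137)² + 23625)*(-1205058582/10123) = (38*18769 + 23625)*(-1205058582/10123) = (713222 + 23625)*(-1205058582/10123) = 736847*(-1205058582/10123) = -887943800970954/10123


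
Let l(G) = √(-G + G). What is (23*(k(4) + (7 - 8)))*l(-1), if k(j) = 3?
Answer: 0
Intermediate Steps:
l(G) = 0 (l(G) = √0 = 0)
(23*(k(4) + (7 - 8)))*l(-1) = (23*(3 + (7 - 8)))*0 = (23*(3 - 1))*0 = (23*2)*0 = 46*0 = 0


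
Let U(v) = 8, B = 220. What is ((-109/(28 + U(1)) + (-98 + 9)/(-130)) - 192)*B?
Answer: -5002393/117 ≈ -42756.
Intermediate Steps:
((-109/(28 + U(1)) + (-98 + 9)/(-130)) - 192)*B = ((-109/(28 + 8) + (-98 + 9)/(-130)) - 192)*220 = ((-109/36 - 89*(-1/130)) - 192)*220 = ((-109*1/36 + 89/130) - 192)*220 = ((-109/36 + 89/130) - 192)*220 = (-5483/2340 - 192)*220 = -454763/2340*220 = -5002393/117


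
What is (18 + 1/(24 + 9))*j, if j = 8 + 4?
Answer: 2380/11 ≈ 216.36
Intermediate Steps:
j = 12
(18 + 1/(24 + 9))*j = (18 + 1/(24 + 9))*12 = (18 + 1/33)*12 = (595/33)*12 = 2380/11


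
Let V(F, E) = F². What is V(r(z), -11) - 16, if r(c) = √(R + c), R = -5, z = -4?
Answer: -25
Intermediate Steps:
r(c) = √(-5 + c)
V(r(z), -11) - 16 = (√(-5 - 4))² - 16 = (√(-9))² - 16 = (3*I)² - 16 = -9 - 16 = -25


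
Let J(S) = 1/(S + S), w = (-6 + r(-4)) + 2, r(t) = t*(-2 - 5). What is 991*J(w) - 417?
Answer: -19025/48 ≈ -396.35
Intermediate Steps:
r(t) = -7*t (r(t) = t*(-7) = -7*t)
w = 24 (w = (-6 - 7*(-4)) + 2 = (-6 + 28) + 2 = 22 + 2 = 24)
J(S) = 1/(2*S)
991*J(w) - 417 = 991*((1/2)/24) - 417 = 991*((1/2)*(1/24)) - 417 = 991*(1/48) - 417 = 991/48 - 417 = -19025/48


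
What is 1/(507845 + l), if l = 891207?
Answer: 1/1399052 ≈ 7.1477e-7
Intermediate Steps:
1/(507845 + l) = 1/(507845 + 891207) = 1/1399052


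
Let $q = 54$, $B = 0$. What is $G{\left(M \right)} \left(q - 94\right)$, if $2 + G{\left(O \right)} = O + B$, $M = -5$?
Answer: $280$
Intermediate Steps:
$G{\left(O \right)} = -2 + O$ ($G{\left(O \right)} = -2 + \left(O + 0\right) = -2 + O$)
$G{\left(M \right)} \left(q - 94\right) = \left(-2 - 5\right) \left(54 - 94\right) = \left(-7\right) \left(-40\right) = 280$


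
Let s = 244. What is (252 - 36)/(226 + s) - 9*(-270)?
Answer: 571158/235 ≈ 2430.5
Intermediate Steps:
(252 - 36)/(226 + s) - 9*(-270) = (252 - 36)/(226 + 244) - 9*(-270) = 216/470 + 2430 = 216*(1/470) + 2430 = 108/235 + 2430 = 571158/235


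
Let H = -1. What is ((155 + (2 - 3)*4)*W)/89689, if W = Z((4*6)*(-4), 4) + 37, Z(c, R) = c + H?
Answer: -9060/89689 ≈ -0.10102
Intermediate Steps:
Z(c, R) = -1 + c (Z(c, R) = c - 1 = -1 + c)
W = -60 (W = (-1 + (4*6)*(-4)) + 37 = (-1 + 24*(-4)) + 37 = (-1 - 96) + 37 = -97 + 37 = -60)
((155 + (2 - 3)*4)*W)/89689 = ((155 + (2 - 3)*4)*(-60))/89689 = ((155 - 1*4)*(-60))*(1/89689) = ((155 - 4)*(-60))*(1/89689) = (151*(-60))*(1/89689) = -9060*1/89689 = -9060/89689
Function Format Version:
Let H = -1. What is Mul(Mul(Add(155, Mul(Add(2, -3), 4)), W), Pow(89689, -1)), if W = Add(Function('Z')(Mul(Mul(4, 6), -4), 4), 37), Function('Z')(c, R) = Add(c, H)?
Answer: Rational(-9060, 89689) ≈ -0.10102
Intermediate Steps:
Function('Z')(c, R) = Add(-1, c) (Function('Z')(c, R) = Add(c, -1) = Add(-1, c))
W = -60 (W = Add(Add(-1, Mul(Mul(4, 6), -4)), 37) = Add(Add(-1, Mul(24, -4)), 37) = Add(Add(-1, -96), 37) = Add(-97, 37) = -60)
Mul(Mul(Add(155, Mul(Add(2, -3), 4)), W), Pow(89689, -1)) = Mul(Mul(Add(155, Mul(Add(2, -3), 4)), -60), Pow(89689, -1)) = Mul(Mul(Add(155, Mul(-1, 4)), -60), Rational(1, 89689)) = Mul(Mul(Add(155, -4), -60), Rational(1, 89689)) = Mul(Mul(151, -60), Rational(1, 89689)) = Mul(-9060, Rational(1, 89689)) = Rational(-9060, 89689)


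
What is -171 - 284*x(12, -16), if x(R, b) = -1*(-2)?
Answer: -739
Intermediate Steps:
x(R, b) = 2
-171 - 284*x(12, -16) = -171 - 284*2 = -171 - 568 = -739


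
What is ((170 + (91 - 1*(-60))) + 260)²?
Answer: 337561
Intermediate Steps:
((170 + (91 - 1*(-60))) + 260)² = ((170 + (91 + 60)) + 260)² = ((170 + 151) + 260)² = (321 + 260)² = 581² = 337561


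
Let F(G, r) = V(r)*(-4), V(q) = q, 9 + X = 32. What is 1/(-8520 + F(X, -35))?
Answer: -1/8380 ≈ -0.00011933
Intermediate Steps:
X = 23 (X = -9 + 32 = 23)
F(G, r) = -4*r (F(G, r) = r*(-4) = -4*r)
1/(-8520 + F(X, -35)) = 1/(-8520 - 4*(-35)) = 1/(-8520 + 140) = 1/(-8380) = -1/8380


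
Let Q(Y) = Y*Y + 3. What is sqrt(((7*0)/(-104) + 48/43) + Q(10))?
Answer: 11*sqrt(1591)/43 ≈ 10.204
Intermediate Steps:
Q(Y) = 3 + Y**2 (Q(Y) = Y**2 + 3 = 3 + Y**2)
sqrt(((7*0)/(-104) + 48/43) + Q(10)) = sqrt(((7*0)/(-104) + 48/43) + (3 + 10**2)) = sqrt((0*(-1/104) + 48*(1/43)) + (3 + 100)) = sqrt((0 + 48/43) + 103) = sqrt(48/43 + 103) = sqrt(4477/43) = 11*sqrt(1591)/43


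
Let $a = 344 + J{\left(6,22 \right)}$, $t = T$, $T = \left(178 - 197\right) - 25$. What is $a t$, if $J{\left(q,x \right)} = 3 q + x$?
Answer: $-16896$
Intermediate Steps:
$J{\left(q,x \right)} = x + 3 q$
$T = -44$ ($T = -19 - 25 = -44$)
$t = -44$
$a = 384$ ($a = 344 + \left(22 + 3 \cdot 6\right) = 344 + \left(22 + 18\right) = 344 + 40 = 384$)
$a t = 384 \left(-44\right) = -16896$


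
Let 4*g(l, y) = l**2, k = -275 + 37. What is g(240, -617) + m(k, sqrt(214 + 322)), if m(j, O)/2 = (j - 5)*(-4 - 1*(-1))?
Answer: 15858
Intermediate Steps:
k = -238
m(j, O) = 30 - 6*j (m(j, O) = 2*((j - 5)*(-4 - 1*(-1))) = 2*((-5 + j)*(-4 + 1)) = 2*((-5 + j)*(-3)) = 2*(15 - 3*j) = 30 - 6*j)
g(l, y) = l**2/4
g(240, -617) + m(k, sqrt(214 + 322)) = (1/4)*240**2 + (30 - 6*(-238)) = (1/4)*57600 + (30 + 1428) = 14400 + 1458 = 15858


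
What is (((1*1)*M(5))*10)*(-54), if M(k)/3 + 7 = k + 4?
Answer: -3240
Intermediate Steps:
M(k) = -9 + 3*k (M(k) = -21 + 3*(k + 4) = -21 + 3*(4 + k) = -21 + (12 + 3*k) = -9 + 3*k)
(((1*1)*M(5))*10)*(-54) = (((1*1)*(-9 + 3*5))*10)*(-54) = ((1*(-9 + 15))*10)*(-54) = ((1*6)*10)*(-54) = (6*10)*(-54) = 60*(-54) = -3240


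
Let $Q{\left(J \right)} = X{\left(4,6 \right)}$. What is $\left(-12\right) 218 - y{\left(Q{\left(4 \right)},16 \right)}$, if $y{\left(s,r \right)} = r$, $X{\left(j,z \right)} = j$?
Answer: $-2632$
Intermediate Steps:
$Q{\left(J \right)} = 4$
$\left(-12\right) 218 - y{\left(Q{\left(4 \right)},16 \right)} = \left(-12\right) 218 - 16 = -2616 - 16 = -2632$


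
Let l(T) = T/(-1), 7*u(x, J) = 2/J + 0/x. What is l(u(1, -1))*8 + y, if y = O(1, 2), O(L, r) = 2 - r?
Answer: 16/7 ≈ 2.2857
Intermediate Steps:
y = 0 (y = 2 - 1*2 = 2 - 2 = 0)
u(x, J) = 2/(7*J) (u(x, J) = (2/J + 0/x)/7 = (2/J + 0)/7 = (2/J)/7 = 2/(7*J))
l(T) = -T (l(T) = T*(-1) = -T)
l(u(1, -1))*8 + y = -2/(7*(-1))*8 + 0 = -2*(-1)/7*8 + 0 = -1*(-2/7)*8 + 0 = (2/7)*8 + 0 = 16/7 + 0 = 16/7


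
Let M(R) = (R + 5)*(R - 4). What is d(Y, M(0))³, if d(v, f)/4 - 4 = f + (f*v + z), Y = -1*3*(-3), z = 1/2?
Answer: -478211768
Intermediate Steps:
z = ½ (z = 1*(½) = ½ ≈ 0.50000)
M(R) = (-4 + R)*(5 + R) (M(R) = (5 + R)*(-4 + R) = (-4 + R)*(5 + R))
Y = 9 (Y = -3*(-3) = 9)
d(v, f) = 18 + 4*f + 4*f*v (d(v, f) = 16 + 4*(f + (f*v + ½)) = 16 + 4*(f + (½ + f*v)) = 16 + 4*(½ + f + f*v) = 16 + (2 + 4*f + 4*f*v) = 18 + 4*f + 4*f*v)
d(Y, M(0))³ = (18 + 4*(-20 + 0 + 0²) + 4*(-20 + 0 + 0²)*9)³ = (18 + 4*(-20 + 0 + 0) + 4*(-20 + 0 + 0)*9)³ = (18 + 4*(-20) + 4*(-20)*9)³ = (18 - 80 - 720)³ = (-782)³ = -478211768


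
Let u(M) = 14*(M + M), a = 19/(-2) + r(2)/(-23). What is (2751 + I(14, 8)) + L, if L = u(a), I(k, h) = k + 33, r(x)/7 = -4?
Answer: 59020/23 ≈ 2566.1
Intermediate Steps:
r(x) = -28 (r(x) = 7*(-4) = -28)
a = -381/46 (a = 19/(-2) - 28/(-23) = 19*(-½) - 28*(-1/23) = -19/2 + 28/23 = -381/46 ≈ -8.2826)
u(M) = 28*M (u(M) = 14*(2*M) = 28*M)
I(k, h) = 33 + k
L = -5334/23 (L = 28*(-381/46) = -5334/23 ≈ -231.91)
(2751 + I(14, 8)) + L = (2751 + (33 + 14)) - 5334/23 = (2751 + 47) - 5334/23 = 2798 - 5334/23 = 59020/23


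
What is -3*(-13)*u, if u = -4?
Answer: -156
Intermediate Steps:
-3*(-13)*u = -3*(-13)*(-4) = -(-39)*(-4) = -1*156 = -156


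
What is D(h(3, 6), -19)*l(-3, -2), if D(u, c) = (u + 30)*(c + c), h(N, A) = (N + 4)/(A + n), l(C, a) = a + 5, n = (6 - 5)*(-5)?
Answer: -4218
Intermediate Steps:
n = -5 (n = 1*(-5) = -5)
l(C, a) = 5 + a
h(N, A) = (4 + N)/(-5 + A) (h(N, A) = (N + 4)/(A - 5) = (4 + N)/(-5 + A))
D(u, c) = 2*c*(30 + u) (D(u, c) = (30 + u)*(2*c) = 2*c*(30 + u))
D(h(3, 6), -19)*l(-3, -2) = (2*(-19)*(30 + (4 + 3)/(-5 + 6)))*(5 - 2) = (2*(-19)*(30 + 7/1))*3 = (2*(-19)*(30 + 1*7))*3 = (2*(-19)*(30 + 7))*3 = (2*(-19)*37)*3 = -1406*3 = -4218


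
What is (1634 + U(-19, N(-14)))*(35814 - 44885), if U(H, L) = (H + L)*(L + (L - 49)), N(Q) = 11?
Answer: -16781350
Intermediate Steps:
U(H, L) = (-49 + 2*L)*(H + L) (U(H, L) = (H + L)*(L + (-49 + L)) = (H + L)*(-49 + 2*L) = (-49 + 2*L)*(H + L))
(1634 + U(-19, N(-14)))*(35814 - 44885) = (1634 + (-49*(-19) - 49*11 + 2*11**2 + 2*(-19)*11))*(35814 - 44885) = (1634 + (931 - 539 + 2*121 - 418))*(-9071) = (1634 + (931 - 539 + 242 - 418))*(-9071) = (1634 + 216)*(-9071) = 1850*(-9071) = -16781350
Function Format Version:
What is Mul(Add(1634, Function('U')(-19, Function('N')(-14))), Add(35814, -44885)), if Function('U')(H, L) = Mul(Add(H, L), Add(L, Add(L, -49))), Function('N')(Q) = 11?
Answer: -16781350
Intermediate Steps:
Function('U')(H, L) = Mul(Add(-49, Mul(2, L)), Add(H, L)) (Function('U')(H, L) = Mul(Add(H, L), Add(L, Add(-49, L))) = Mul(Add(H, L), Add(-49, Mul(2, L))) = Mul(Add(-49, Mul(2, L)), Add(H, L)))
Mul(Add(1634, Function('U')(-19, Function('N')(-14))), Add(35814, -44885)) = Mul(Add(1634, Add(Mul(-49, -19), Mul(-49, 11), Mul(2, Pow(11, 2)), Mul(2, -19, 11))), Add(35814, -44885)) = Mul(Add(1634, Add(931, -539, Mul(2, 121), -418)), -9071) = Mul(Add(1634, Add(931, -539, 242, -418)), -9071) = Mul(Add(1634, 216), -9071) = Mul(1850, -9071) = -16781350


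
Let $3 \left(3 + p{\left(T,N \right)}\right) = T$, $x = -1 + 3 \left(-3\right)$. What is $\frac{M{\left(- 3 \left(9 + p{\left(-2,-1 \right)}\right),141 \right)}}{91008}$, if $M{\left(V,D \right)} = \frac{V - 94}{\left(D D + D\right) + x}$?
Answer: $- \frac{55}{910626048} \approx -6.0398 \cdot 10^{-8}$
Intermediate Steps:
$x = -10$ ($x = -1 - 9 = -10$)
$p{\left(T,N \right)} = -3 + \frac{T}{3}$
$M{\left(V,D \right)} = \frac{-94 + V}{-10 + D + D^{2}}$ ($M{\left(V,D \right)} = \frac{V - 94}{\left(D D + D\right) - 10} = \frac{-94 + V}{\left(D^{2} + D\right) - 10} = \frac{-94 + V}{\left(D + D^{2}\right) - 10} = \frac{-94 + V}{-10 + D + D^{2}}$)
$\frac{M{\left(- 3 \left(9 + p{\left(-2,-1 \right)}\right),141 \right)}}{91008} = \frac{\frac{1}{-10 + 141 + 141^{2}} \left(-94 - 3 \left(9 + \left(-3 + \frac{1}{3} \left(-2\right)\right)\right)\right)}{91008} = \frac{-94 - 3 \left(9 - \frac{11}{3}\right)}{-10 + 141 + 19881} \cdot \frac{1}{91008} = \frac{-94 - 3 \left(9 - \frac{11}{3}\right)}{20012} \cdot \frac{1}{91008} = \frac{-94 - 16}{20012} \cdot \frac{1}{91008} = \frac{1}{20012} \left(-110\right) \frac{1}{91008} = \left(- \frac{55}{10006}\right) \frac{1}{91008} = - \frac{55}{910626048}$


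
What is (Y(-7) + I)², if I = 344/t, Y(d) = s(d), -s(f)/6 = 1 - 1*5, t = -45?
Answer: 541696/2025 ≈ 267.50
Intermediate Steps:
s(f) = 24 (s(f) = -6*(1 - 1*5) = -6*(1 - 5) = -6*(-4) = 24)
Y(d) = 24
I = -344/45 (I = 344/(-45) = 344*(-1/45) = -344/45 ≈ -7.6444)
(Y(-7) + I)² = (24 - 344/45)² = (736/45)² = 541696/2025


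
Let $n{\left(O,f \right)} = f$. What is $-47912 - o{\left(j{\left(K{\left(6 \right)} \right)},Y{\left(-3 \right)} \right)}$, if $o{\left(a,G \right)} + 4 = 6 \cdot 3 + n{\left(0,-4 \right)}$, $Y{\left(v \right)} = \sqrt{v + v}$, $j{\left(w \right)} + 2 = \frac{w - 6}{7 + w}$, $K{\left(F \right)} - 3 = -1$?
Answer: $-47922$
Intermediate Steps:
$K{\left(F \right)} = 2$ ($K{\left(F \right)} = 3 - 1 = 2$)
$j{\left(w \right)} = -2 + \frac{-6 + w}{7 + w}$ ($j{\left(w \right)} = -2 + \frac{w - 6}{7 + w} = -2 + \frac{-6 + w}{7 + w}$)
$Y{\left(v \right)} = \sqrt{2} \sqrt{v}$ ($Y{\left(v \right)} = \sqrt{2 v} = \sqrt{2} \sqrt{v}$)
$o{\left(a,G \right)} = 10$ ($o{\left(a,G \right)} = -4 + \left(6 \cdot 3 - 4\right) = -4 + \left(18 - 4\right) = -4 + 14 = 10$)
$-47912 - o{\left(j{\left(K{\left(6 \right)} \right)},Y{\left(-3 \right)} \right)} = -47912 - 10 = -47922$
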